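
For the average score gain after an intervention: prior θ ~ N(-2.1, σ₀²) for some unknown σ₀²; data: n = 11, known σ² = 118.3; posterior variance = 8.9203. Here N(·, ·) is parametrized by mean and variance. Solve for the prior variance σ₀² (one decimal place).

Posterior precision equals prior precision plus data precision: 1/σ_n² = 1/σ₀² + n/σ².
So 1/σ₀² = 1/8.9203 − 11/118.3 = 0.112104 − 0.092984 = 0.019120.
Hence σ₀² = 1/0.019120 ≈ 52.3.

σ₀² = 52.3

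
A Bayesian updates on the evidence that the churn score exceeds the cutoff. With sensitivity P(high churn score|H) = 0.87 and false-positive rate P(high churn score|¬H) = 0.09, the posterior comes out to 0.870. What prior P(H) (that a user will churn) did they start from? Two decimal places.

In odds form, posterior odds = prior odds × likelihood ratio, so prior odds = posterior odds ÷ LR.
Posterior odds = 0.870/(1−0.870) = 6.6923. LR = 0.87/0.09 = 9.6667.
Prior odds = 6.6923/9.6667 = 0.6923, so P(H) = 0.6923/(1+0.6923) ≈ 0.41.

P(H) = 0.41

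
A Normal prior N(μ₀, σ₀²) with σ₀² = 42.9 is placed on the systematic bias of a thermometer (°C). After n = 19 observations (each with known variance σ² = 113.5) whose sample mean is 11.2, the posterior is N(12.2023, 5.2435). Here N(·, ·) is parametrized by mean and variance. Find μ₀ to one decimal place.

μ₀ = 19.4

With known observation variance, the Normal–Normal posterior has precision τ_n = τ₀ + n/σ² and mean μ_n = (τ₀μ₀ + (n/σ²)x̄)/τ_n.
Here τ₀ = 1/42.9 = 0.023310 and τ_data = 19/113.5 = 0.167401, so τ_n = 0.190711.
Rearranging for μ₀: μ₀ = (μ_n·τ_n − τ_data·x̄)/τ₀ = (12.2023·0.190711 − 0.167401·11.2) / 0.023310 = 0.452222/0.023310 ≈ 19.4.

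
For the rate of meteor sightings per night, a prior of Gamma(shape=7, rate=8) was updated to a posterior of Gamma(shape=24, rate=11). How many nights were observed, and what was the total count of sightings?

n = 3 nights with total 17 sightings

Gamma–Poisson conjugacy: posterior shape = α + Σxᵢ, posterior rate = β + n.
Matching: Σxᵢ = 24 − 7 = 17 and n = 11 − 8 = 3.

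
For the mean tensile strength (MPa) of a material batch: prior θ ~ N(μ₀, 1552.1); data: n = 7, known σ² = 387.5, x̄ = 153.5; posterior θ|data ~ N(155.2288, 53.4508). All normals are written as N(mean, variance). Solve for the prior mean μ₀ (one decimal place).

μ₀ = 203.7

With known observation variance, the Normal–Normal posterior has precision τ_n = τ₀ + n/σ² and mean μ_n = (τ₀μ₀ + (n/σ²)x̄)/τ_n.
Here τ₀ = 1/1552.1 = 0.000644 and τ_data = 7/387.5 = 0.018065, so τ_n = 0.018709.
Rearranging for μ₀: μ₀ = (μ_n·τ_n − τ_data·x̄)/τ₀ = (155.2288·0.018709 − 0.018065·153.5) / 0.000644 = 0.131198/0.000644 ≈ 203.7.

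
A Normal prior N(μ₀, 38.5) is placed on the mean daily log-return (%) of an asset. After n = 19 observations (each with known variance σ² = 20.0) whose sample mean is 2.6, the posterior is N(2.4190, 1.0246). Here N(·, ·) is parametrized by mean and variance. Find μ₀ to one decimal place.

With known observation variance, the Normal–Normal posterior has precision τ_n = τ₀ + n/σ² and mean μ_n = (τ₀μ₀ + (n/σ²)x̄)/τ_n.
Here τ₀ = 1/38.5 = 0.025974 and τ_data = 19/20.0 = 0.950000, so τ_n = 0.975974.
Rearranging for μ₀: μ₀ = (μ_n·τ_n − τ_data·x̄)/τ₀ = (2.4190·0.975974 − 0.950000·2.6) / 0.025974 = -0.109119/0.025974 ≈ -4.2.

μ₀ = -4.2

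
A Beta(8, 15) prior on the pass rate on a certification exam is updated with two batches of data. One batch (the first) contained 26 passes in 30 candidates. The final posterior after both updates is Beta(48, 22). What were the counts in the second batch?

Sequential conjugate updates are equivalent to a single update on the pooled data, so total successes = posterior α − prior α and total failures = posterior β − prior β.
Total across both batches: 48−8=40 passes, 22−15=7 failures.
Subtract the first batch: 40−26=14 passes and 7−4=3 failures.

14 passes and 3 failures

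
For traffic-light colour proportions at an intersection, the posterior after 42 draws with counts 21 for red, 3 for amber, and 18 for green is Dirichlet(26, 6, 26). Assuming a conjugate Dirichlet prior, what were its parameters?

Dirichlet(5, 3, 8)

For a Dirichlet(α) prior with multinomial counts c, the posterior is Dirichlet(α + c) componentwise.
Subtract each count from the matching posterior parameter: 26−21=5, 6−3=3, 26−18=8.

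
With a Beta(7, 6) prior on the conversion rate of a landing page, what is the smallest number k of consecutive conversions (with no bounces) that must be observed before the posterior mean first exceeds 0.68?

After k conversions and 0 bounces the posterior is Beta(7+k, 6), with mean (7+k)/(7+6+k).
Set (7+k)/(13+k) > 0.68 and solve: k > (0.68·13 − 7)/(1 − 0.68) = 5.750.
The smallest integer exceeding 5.750 is 6.

k = 6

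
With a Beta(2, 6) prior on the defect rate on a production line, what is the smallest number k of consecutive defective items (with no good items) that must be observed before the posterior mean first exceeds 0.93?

After k defective items and 0 good items the posterior is Beta(2+k, 6), with mean (2+k)/(2+6+k).
Set (2+k)/(8+k) > 0.93 and solve: k > (0.93·8 − 2)/(1 − 0.93) = 77.714.
The smallest integer exceeding 77.714 is 78.

k = 78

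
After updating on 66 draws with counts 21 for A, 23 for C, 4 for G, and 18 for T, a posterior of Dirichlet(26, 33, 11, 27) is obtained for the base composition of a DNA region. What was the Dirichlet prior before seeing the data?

Dirichlet(5, 10, 7, 9)

For a Dirichlet(α) prior with multinomial counts c, the posterior is Dirichlet(α + c) componentwise.
Subtract each count from the matching posterior parameter: 26−21=5, 33−23=10, 11−4=7, 27−18=9.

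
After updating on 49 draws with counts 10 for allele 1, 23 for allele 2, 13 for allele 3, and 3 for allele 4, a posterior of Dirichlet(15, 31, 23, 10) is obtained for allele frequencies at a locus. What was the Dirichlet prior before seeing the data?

Dirichlet(5, 8, 10, 7)

For a Dirichlet(α) prior with multinomial counts c, the posterior is Dirichlet(α + c) componentwise.
Subtract each count from the matching posterior parameter: 15−10=5, 31−23=8, 23−13=10, 10−3=7.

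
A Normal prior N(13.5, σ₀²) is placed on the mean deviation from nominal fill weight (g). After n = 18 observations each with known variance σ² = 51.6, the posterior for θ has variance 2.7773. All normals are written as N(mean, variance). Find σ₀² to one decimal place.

σ₀² = 89.1

Posterior precision equals prior precision plus data precision: 1/σ_n² = 1/σ₀² + n/σ².
So 1/σ₀² = 1/2.7773 − 18/51.6 = 0.360062 − 0.348837 = 0.011225.
Hence σ₀² = 1/0.011225 ≈ 89.1.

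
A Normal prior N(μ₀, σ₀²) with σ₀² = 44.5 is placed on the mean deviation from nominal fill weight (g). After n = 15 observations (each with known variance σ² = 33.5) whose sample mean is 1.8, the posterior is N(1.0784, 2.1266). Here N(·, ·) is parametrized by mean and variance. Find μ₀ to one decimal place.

μ₀ = -13.3

The posterior mean is a precision-weighted average: μ_n = (τ₀μ₀ + τ_data·x̄)/(τ₀+τ_data), with τ₀=1/σ₀² and τ_data=n/σ².
Here τ₀ = 1/44.5 = 0.022472 and τ_data = 15/33.5 = 0.447761, so τ_n = 0.470233.
Rearranging for μ₀: μ₀ = (μ_n·τ_n − τ_data·x̄)/τ₀ = (1.0784·0.470233 − 0.447761·1.8) / 0.022472 = -0.298871/0.022472 ≈ -13.3.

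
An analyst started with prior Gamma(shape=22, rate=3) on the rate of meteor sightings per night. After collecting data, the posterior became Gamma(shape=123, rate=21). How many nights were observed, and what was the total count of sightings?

n = 18 nights with total 101 sightings

A Gamma(α, β) prior (rate parametrization) on a Poisson rate with n observations summing to S gives posterior Gamma(α+S, β+n).
Matching: Σxᵢ = 123 − 22 = 101 and n = 21 − 3 = 18.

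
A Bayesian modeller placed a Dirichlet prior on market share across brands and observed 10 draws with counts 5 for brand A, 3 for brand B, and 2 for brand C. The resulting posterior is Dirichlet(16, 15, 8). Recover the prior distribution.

For a Dirichlet(α) prior with multinomial counts c, the posterior is Dirichlet(α + c) componentwise.
Subtract each count from the matching posterior parameter: 16−5=11, 15−3=12, 8−2=6.

Dirichlet(11, 12, 6)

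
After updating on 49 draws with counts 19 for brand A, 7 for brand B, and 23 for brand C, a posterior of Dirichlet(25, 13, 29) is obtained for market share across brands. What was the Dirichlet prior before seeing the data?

Dirichlet(6, 6, 6)

For a Dirichlet(α) prior with multinomial counts c, the posterior is Dirichlet(α + c) componentwise.
Subtract each count from the matching posterior parameter: 25−19=6, 13−7=6, 29−23=6.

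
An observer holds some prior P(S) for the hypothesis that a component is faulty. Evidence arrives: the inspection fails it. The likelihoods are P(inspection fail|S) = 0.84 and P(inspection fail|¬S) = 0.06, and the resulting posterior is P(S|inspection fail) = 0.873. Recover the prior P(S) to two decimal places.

In odds form, posterior odds = prior odds × likelihood ratio, so prior odds = posterior odds ÷ LR.
Posterior odds = 0.873/(1−0.873) = 6.8740. LR = 0.84/0.06 = 14.0000.
Prior odds = 6.8740/14.0000 = 0.4910, so P(S) = 0.4910/(1+0.4910) ≈ 0.33.

P(S) = 0.33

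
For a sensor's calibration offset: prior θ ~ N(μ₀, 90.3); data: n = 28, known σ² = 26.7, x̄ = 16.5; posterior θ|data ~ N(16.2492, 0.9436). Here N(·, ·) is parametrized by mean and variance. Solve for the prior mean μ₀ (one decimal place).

μ₀ = -7.5

With known observation variance, the Normal–Normal posterior has precision τ_n = τ₀ + n/σ² and mean μ_n = (τ₀μ₀ + (n/σ²)x̄)/τ_n.
Here τ₀ = 1/90.3 = 0.011074 and τ_data = 28/26.7 = 1.048689, so τ_n = 1.059763.
Rearranging for μ₀: μ₀ = (μ_n·τ_n − τ_data·x̄)/τ₀ = (16.2492·1.059763 − 1.048689·16.5) / 0.011074 = -0.083068/0.011074 ≈ -7.5.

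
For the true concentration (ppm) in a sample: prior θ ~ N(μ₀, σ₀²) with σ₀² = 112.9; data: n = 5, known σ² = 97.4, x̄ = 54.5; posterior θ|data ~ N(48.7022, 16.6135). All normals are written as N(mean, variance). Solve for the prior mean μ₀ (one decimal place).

The posterior mean is a precision-weighted average: μ_n = (τ₀μ₀ + τ_data·x̄)/(τ₀+τ_data), with τ₀=1/σ₀² and τ_data=n/σ².
Here τ₀ = 1/112.9 = 0.008857 and τ_data = 5/97.4 = 0.051335, so τ_n = 0.060192.
Rearranging for μ₀: μ₀ = (μ_n·τ_n − τ_data·x̄)/τ₀ = (48.7022·0.060192 − 0.051335·54.5) / 0.008857 = 0.133725/0.008857 ≈ 15.1.

μ₀ = 15.1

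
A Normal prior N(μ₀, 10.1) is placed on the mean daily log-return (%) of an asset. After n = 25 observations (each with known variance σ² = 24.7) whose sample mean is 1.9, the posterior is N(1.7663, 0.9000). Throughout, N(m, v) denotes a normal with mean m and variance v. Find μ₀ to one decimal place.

The posterior mean is a precision-weighted average: μ_n = (τ₀μ₀ + τ_data·x̄)/(τ₀+τ_data), with τ₀=1/σ₀² and τ_data=n/σ².
Here τ₀ = 1/10.1 = 0.099010 and τ_data = 25/24.7 = 1.012146, so τ_n = 1.111156.
Rearranging for μ₀: μ₀ = (μ_n·τ_n − τ_data·x̄)/τ₀ = (1.7663·1.111156 − 1.012146·1.9) / 0.099010 = 0.039557/0.099010 ≈ 0.4.

μ₀ = 0.4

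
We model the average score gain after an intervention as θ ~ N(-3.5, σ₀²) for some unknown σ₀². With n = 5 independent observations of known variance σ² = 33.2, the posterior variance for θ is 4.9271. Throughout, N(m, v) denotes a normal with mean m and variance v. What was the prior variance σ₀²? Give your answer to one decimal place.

σ₀² = 19.1

Posterior precision equals prior precision plus data precision: 1/σ_n² = 1/σ₀² + n/σ².
So 1/σ₀² = 1/4.9271 − 5/33.2 = 0.202959 − 0.150602 = 0.052357.
Hence σ₀² = 1/0.052357 ≈ 19.1.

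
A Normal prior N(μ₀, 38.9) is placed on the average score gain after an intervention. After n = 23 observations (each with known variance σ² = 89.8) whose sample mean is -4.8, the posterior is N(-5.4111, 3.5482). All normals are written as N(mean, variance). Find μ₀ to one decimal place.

μ₀ = -11.5

The posterior mean is a precision-weighted average: μ_n = (τ₀μ₀ + τ_data·x̄)/(τ₀+τ_data), with τ₀=1/σ₀² and τ_data=n/σ².
Here τ₀ = 1/38.9 = 0.025707 and τ_data = 23/89.8 = 0.256125, so τ_n = 0.281832.
Rearranging for μ₀: μ₀ = (μ_n·τ_n − τ_data·x̄)/τ₀ = (-5.4111·0.281832 − 0.256125·-4.8) / 0.025707 = -0.295621/0.025707 ≈ -11.5.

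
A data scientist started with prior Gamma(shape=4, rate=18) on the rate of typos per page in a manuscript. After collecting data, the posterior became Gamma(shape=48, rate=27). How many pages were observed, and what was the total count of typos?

A Gamma(α, β) prior (rate parametrization) on a Poisson rate with n observations summing to S gives posterior Gamma(α+S, β+n).
Matching: Σxᵢ = 48 − 4 = 44 and n = 27 − 18 = 9.

n = 9 pages with total 44 typos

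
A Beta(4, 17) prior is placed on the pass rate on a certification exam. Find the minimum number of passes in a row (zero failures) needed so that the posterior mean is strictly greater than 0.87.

k = 110

After k passes and 0 failures the posterior is Beta(4+k, 17), with mean (4+k)/(4+17+k).
Set (4+k)/(21+k) > 0.87 and solve: k > (0.87·21 − 4)/(1 − 0.87) = 109.769.
The smallest integer exceeding 109.769 is 110.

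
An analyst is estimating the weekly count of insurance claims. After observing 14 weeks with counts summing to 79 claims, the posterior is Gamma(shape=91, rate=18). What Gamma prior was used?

Gamma(shape=12, rate=4)

Gamma–Poisson conjugacy: posterior shape = α + Σxᵢ, posterior rate = β + n.
So α = 91 − 79 = 12 and β = 18 − 14 = 4.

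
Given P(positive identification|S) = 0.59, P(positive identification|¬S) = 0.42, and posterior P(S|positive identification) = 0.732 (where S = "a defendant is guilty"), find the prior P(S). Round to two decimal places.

Bayes' rule in odds form gives O(S|E) = O(S)·[P(E|S)/P(E|¬S)], hence O(S) = O(S|E)/LR.
Posterior odds = 0.732/(1−0.732) = 2.7313. LR = 0.59/0.42 = 1.4048.
Prior odds = 2.7313/1.4048 = 1.9443, so P(S) = 1.9443/(1+1.9443) ≈ 0.66.

P(S) = 0.66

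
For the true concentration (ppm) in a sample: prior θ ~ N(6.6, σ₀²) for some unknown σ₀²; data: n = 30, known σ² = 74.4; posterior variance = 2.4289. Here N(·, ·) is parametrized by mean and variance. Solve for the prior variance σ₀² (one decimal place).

σ₀² = 117.9

For the Normal–Normal model with known σ², precisions add: τ_n = τ₀ + n/σ².
So 1/σ₀² = 1/2.4289 − 30/74.4 = 0.411709 − 0.403226 = 0.008483.
Hence σ₀² = 1/0.008483 ≈ 117.9.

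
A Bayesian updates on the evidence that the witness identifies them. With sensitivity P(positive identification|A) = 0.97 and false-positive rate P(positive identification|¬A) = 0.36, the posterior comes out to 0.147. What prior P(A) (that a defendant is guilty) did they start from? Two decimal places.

P(A) = 0.06

In odds form, posterior odds = prior odds × likelihood ratio, so prior odds = posterior odds ÷ LR.
Posterior odds = 0.147/(1−0.147) = 0.1723. LR = 0.97/0.36 = 2.6944.
Prior odds = 0.1723/2.6944 = 0.0639, so P(A) = 0.0639/(1+0.0639) ≈ 0.06.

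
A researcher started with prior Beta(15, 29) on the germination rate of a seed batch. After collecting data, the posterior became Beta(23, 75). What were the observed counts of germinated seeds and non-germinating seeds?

A Beta(a, b) prior with s successes and f failures in binomial data gives a Beta(a+s, b+f) posterior.
Match parameters: s=23−15=8, f=75−29=46.

8 germinated seeds and 46 non-germinating seeds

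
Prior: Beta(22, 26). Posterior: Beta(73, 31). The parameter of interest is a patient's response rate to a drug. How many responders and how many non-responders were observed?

51 responders and 5 non-responders

Under Beta–binomial conjugacy the posterior parameters are (α+s, β+f).
So s = 73 − 22 = 51 and f = 31 − 26 = 5.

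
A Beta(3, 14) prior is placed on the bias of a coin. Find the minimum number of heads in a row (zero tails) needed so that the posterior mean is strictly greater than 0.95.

After k heads and 0 tails the posterior is Beta(3+k, 14), with mean (3+k)/(3+14+k).
Set (3+k)/(17+k) > 0.95 and solve: k > (0.95·17 − 3)/(1 − 0.95) = 263.000.
The smallest integer exceeding 263.000 is 264, and checking k=264: (267)/(281) = 0.9502 > 0.95.

k = 264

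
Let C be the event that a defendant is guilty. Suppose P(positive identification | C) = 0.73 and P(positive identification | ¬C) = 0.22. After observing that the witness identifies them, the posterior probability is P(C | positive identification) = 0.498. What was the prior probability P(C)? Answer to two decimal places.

P(C) = 0.23

In odds form, posterior odds = prior odds × likelihood ratio, so prior odds = posterior odds ÷ LR.
Posterior odds = 0.498/(1−0.498) = 0.9920. LR = 0.73/0.22 = 3.3182.
Prior odds = 0.9920/3.3182 = 0.2990, so P(C) = 0.2990/(1+0.2990) ≈ 0.23.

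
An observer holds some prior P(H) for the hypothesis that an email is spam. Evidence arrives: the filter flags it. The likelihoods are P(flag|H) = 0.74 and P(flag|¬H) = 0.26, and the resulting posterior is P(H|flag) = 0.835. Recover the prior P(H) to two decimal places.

Bayes' rule in odds form gives O(H|E) = O(H)·[P(E|H)/P(E|¬H)], hence O(H) = O(H|E)/LR.
Posterior odds = 0.835/(1−0.835) = 5.0606. LR = 0.74/0.26 = 2.8462.
Prior odds = 5.0606/2.8462 = 1.7780, so P(H) = 1.7780/(1+1.7780) ≈ 0.64.

P(H) = 0.64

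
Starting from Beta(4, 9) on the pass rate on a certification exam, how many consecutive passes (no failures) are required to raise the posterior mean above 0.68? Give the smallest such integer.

After k passes and 0 failures the posterior is Beta(4+k, 9), with mean (4+k)/(4+9+k).
Set (4+k)/(13+k) > 0.68 and solve: k > (0.68·13 − 4)/(1 − 0.68) = 15.125.
The smallest integer exceeding 15.125 is 16.

k = 16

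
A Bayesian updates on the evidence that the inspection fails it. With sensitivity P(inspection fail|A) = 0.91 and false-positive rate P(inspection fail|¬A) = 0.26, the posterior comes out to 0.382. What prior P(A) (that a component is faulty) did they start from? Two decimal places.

P(A) = 0.15

In odds form, posterior odds = prior odds × likelihood ratio, so prior odds = posterior odds ÷ LR.
Posterior odds = 0.382/(1−0.382) = 0.6181. LR = 0.91/0.26 = 3.5000.
Prior odds = 0.6181/3.5000 = 0.1766, so P(A) = 0.1766/(1+0.1766) ≈ 0.15.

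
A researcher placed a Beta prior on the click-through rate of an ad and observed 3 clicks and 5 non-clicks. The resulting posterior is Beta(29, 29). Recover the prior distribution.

Beta is conjugate to the binomial likelihood: posterior = Beta(α+s, β+f).
Subtract the data counts: 29−3=26, 29−5=24.

Beta(26, 24)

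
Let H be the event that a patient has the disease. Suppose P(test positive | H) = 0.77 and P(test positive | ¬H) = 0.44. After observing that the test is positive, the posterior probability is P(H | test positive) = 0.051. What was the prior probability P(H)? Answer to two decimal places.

P(H) = 0.03

Bayes' rule in odds form gives O(H|E) = O(H)·[P(E|H)/P(E|¬H)], hence O(H) = O(H|E)/LR.
Posterior odds = 0.051/(1−0.051) = 0.0537. LR = 0.77/0.44 = 1.7500.
Prior odds = 0.0537/1.7500 = 0.0307, so P(H) = 0.0307/(1+0.0307) ≈ 0.03.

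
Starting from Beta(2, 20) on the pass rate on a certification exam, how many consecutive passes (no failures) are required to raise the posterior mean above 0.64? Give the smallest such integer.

k = 34

After k passes and 0 failures the posterior is Beta(2+k, 20), with mean (2+k)/(2+20+k).
Set (2+k)/(22+k) > 0.64 and solve: k > (0.64·22 − 2)/(1 − 0.64) = 33.556.
The smallest integer exceeding 33.556 is 34, and checking k=34: (36)/(56) = 0.6429 > 0.64.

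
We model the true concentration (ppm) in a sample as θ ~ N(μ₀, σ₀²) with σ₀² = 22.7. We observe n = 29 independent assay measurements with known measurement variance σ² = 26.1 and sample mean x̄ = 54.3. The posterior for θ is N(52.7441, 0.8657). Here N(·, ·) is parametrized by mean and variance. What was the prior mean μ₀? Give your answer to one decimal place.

With known observation variance, the Normal–Normal posterior has precision τ_n = τ₀ + n/σ² and mean μ_n = (τ₀μ₀ + (n/σ²)x̄)/τ_n.
Here τ₀ = 1/22.7 = 0.044053 and τ_data = 29/26.1 = 1.111111, so τ_n = 1.155164.
Rearranging for μ₀: μ₀ = (μ_n·τ_n − τ_data·x̄)/τ₀ = (52.7441·1.155164 − 1.111111·54.3) / 0.044053 = 0.594758/0.044053 ≈ 13.5.

μ₀ = 13.5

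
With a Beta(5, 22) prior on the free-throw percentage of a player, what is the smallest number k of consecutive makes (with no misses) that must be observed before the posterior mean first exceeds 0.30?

After k makes and 0 misses the posterior is Beta(5+k, 22), with mean (5+k)/(5+22+k).
Set (5+k)/(27+k) > 0.30 and solve: k > (0.30·27 − 5)/(1 − 0.30) = 4.429.
The smallest integer exceeding 4.429 is 5, and checking k=5: (10)/(32) = 0.3125 > 0.30.

k = 5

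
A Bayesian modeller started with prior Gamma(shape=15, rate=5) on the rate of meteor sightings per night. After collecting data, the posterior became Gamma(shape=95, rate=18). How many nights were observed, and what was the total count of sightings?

A Gamma(α, β) prior (rate parametrization) on a Poisson rate with n observations summing to S gives posterior Gamma(α+S, β+n).
Matching: Σxᵢ = 95 − 15 = 80 and n = 18 − 5 = 13.

n = 13 nights with total 80 sightings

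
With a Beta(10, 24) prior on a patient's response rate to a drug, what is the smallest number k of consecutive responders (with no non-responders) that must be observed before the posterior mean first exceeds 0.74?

k = 59

After k responders and 0 non-responders the posterior is Beta(10+k, 24), with mean (10+k)/(10+24+k).
Set (10+k)/(34+k) > 0.74 and solve: k > (0.74·34 − 10)/(1 − 0.74) = 58.308.
The smallest integer exceeding 58.308 is 59, and checking k=59: (69)/(93) = 0.7419 > 0.74.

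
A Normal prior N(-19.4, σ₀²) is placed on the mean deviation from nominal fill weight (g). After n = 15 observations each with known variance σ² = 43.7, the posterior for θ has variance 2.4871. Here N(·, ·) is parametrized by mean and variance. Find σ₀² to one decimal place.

Posterior precision equals prior precision plus data precision: 1/σ_n² = 1/σ₀² + n/σ².
So 1/σ₀² = 1/2.4871 − 15/43.7 = 0.402075 − 0.343249 = 0.058826.
Hence σ₀² = 1/0.058826 ≈ 17.0.

σ₀² = 17.0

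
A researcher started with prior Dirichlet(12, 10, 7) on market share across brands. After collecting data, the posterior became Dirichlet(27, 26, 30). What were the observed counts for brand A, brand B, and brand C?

counts (15, 16, 23)

For a Dirichlet(α) prior with multinomial counts c, the posterior is Dirichlet(α + c) componentwise.
Counts are posterior − prior componentwise: 27−12=15, 26−10=16, 30−7=23.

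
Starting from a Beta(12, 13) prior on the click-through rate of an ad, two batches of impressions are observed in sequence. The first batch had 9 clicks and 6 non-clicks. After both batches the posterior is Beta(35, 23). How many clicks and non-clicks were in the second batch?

14 clicks and 4 non-clicks

Sequential conjugate updates are equivalent to a single update on the pooled data, so total successes = posterior α − prior α and total failures = posterior β − prior β.
Total across both batches: 35−12=23 clicks, 23−13=10 non-clicks.
Subtract the first batch: 23−9=14 clicks and 10−6=4 non-clicks.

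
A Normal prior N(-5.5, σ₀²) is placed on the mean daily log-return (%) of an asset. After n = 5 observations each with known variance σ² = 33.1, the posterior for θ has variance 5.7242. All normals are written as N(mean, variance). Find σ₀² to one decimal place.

Posterior precision equals prior precision plus data precision: 1/σ_n² = 1/σ₀² + n/σ².
So 1/σ₀² = 1/5.7242 − 5/33.1 = 0.174697 − 0.151057 = 0.023640.
Hence σ₀² = 1/0.023640 ≈ 42.3.

σ₀² = 42.3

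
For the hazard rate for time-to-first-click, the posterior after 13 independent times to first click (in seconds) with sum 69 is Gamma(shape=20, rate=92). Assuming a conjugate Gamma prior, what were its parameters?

Gamma–exponential conjugacy: posterior shape = α + n, posterior rate = β + Σtᵢ.
So α = 20 − 13 = 7 and β = 92 − 69 = 23.

Gamma(shape=7, rate=23)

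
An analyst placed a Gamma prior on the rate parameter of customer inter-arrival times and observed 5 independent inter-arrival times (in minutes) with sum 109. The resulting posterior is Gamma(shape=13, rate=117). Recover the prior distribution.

Gamma(shape=8, rate=8)

Gamma–exponential conjugacy: posterior shape = α + n, posterior rate = β + Σtᵢ.
So α = 13 − 5 = 8 and β = 117 − 109 = 8.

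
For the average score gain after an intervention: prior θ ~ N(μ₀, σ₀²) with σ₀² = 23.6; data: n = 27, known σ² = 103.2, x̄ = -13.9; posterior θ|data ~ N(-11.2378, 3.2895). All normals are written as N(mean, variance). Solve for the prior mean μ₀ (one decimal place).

μ₀ = 5.2

With known observation variance, the Normal–Normal posterior has precision τ_n = τ₀ + n/σ² and mean μ_n = (τ₀μ₀ + (n/σ²)x̄)/τ_n.
Here τ₀ = 1/23.6 = 0.042373 and τ_data = 27/103.2 = 0.261628, so τ_n = 0.304001.
Rearranging for μ₀: μ₀ = (μ_n·τ_n − τ_data·x̄)/τ₀ = (-11.2378·0.304001 − 0.261628·-13.9) / 0.042373 = 0.220327/0.042373 ≈ 5.2.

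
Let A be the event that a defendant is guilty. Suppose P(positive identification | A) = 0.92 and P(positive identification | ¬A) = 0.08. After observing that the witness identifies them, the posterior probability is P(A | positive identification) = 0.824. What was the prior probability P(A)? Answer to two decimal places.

P(A) = 0.29

Bayes' rule in odds form gives O(A|E) = O(A)·[P(E|A)/P(E|¬A)], hence O(A) = O(A|E)/LR.
Posterior odds = 0.824/(1−0.824) = 4.6818. LR = 0.92/0.08 = 11.5000.
Prior odds = 4.6818/11.5000 = 0.4071, so P(A) = 0.4071/(1+0.4071) ≈ 0.29.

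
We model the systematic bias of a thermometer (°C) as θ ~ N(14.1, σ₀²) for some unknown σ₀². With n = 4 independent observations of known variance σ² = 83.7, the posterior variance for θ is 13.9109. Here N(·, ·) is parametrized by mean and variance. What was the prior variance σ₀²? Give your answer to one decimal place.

σ₀² = 41.5

For the Normal–Normal model with known σ², precisions add: τ_n = τ₀ + n/σ².
So 1/σ₀² = 1/13.9109 − 4/83.7 = 0.071886 − 0.047790 = 0.024096.
Hence σ₀² = 1/0.024096 ≈ 41.5.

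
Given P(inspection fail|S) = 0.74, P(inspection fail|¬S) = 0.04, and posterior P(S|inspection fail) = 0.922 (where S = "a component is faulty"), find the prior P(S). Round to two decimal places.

In odds form, posterior odds = prior odds × likelihood ratio, so prior odds = posterior odds ÷ LR.
Posterior odds = 0.922/(1−0.922) = 11.8205. LR = 0.74/0.04 = 18.5000.
Prior odds = 11.8205/18.5000 = 0.6389, so P(S) = 0.6389/(1+0.6389) ≈ 0.39.

P(S) = 0.39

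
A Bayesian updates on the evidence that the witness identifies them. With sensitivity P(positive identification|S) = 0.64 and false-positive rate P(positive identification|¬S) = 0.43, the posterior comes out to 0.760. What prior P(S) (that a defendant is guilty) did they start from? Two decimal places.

P(S) = 0.68

In odds form, posterior odds = prior odds × likelihood ratio, so prior odds = posterior odds ÷ LR.
Posterior odds = 0.760/(1−0.760) = 3.1667. LR = 0.64/0.43 = 1.4884.
Prior odds = 3.1667/1.4884 = 2.1276, so P(S) = 2.1276/(1+2.1276) ≈ 0.68.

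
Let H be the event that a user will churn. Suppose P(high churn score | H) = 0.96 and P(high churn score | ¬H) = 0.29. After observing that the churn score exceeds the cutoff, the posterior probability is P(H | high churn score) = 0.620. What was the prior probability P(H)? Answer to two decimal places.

P(H) = 0.33

In odds form, posterior odds = prior odds × likelihood ratio, so prior odds = posterior odds ÷ LR.
Posterior odds = 0.620/(1−0.620) = 1.6316. LR = 0.96/0.29 = 3.3103.
Prior odds = 1.6316/3.3103 = 0.4929, so P(H) = 0.4929/(1+0.4929) ≈ 0.33.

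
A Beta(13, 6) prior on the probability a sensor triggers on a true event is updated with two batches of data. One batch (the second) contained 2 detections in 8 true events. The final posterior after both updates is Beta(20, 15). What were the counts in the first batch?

5 detections and 3 misses

Because Beta–binomial updating is additive in the counts, the combined data contributed (α_post−α_prior, β_post−β_prior) successes and failures.
Total across both batches: 20−13=7 detections, 15−6=9 misses.
Subtract the second batch: 7−2=5 detections and 9−6=3 misses.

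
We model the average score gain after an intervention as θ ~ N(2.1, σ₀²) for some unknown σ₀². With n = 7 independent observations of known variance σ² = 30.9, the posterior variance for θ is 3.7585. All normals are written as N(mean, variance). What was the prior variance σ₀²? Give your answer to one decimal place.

For the Normal–Normal model with known σ², precisions add: τ_n = τ₀ + n/σ².
So 1/σ₀² = 1/3.7585 − 7/30.9 = 0.266064 − 0.226537 = 0.039527.
Hence σ₀² = 1/0.039527 ≈ 25.3.

σ₀² = 25.3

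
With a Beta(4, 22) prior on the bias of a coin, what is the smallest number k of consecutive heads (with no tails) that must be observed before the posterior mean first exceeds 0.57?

After k heads and 0 tails the posterior is Beta(4+k, 22), with mean (4+k)/(4+22+k).
Set (4+k)/(26+k) > 0.57 and solve: k > (0.57·26 − 4)/(1 − 0.57) = 25.163.
The smallest integer exceeding 25.163 is 26.

k = 26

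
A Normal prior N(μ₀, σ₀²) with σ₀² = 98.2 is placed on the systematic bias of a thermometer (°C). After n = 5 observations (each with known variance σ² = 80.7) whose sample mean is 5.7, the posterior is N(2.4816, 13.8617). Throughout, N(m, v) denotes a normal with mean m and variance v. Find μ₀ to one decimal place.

The posterior mean is a precision-weighted average: μ_n = (τ₀μ₀ + τ_data·x̄)/(τ₀+τ_data), with τ₀=1/σ₀² and τ_data=n/σ².
Here τ₀ = 1/98.2 = 0.010183 and τ_data = 5/80.7 = 0.061958, so τ_n = 0.072141.
Rearranging for μ₀: μ₀ = (μ_n·τ_n − τ_data·x̄)/τ₀ = (2.4816·0.072141 − 0.061958·5.7) / 0.010183 = -0.174135/0.010183 ≈ -17.1.

μ₀ = -17.1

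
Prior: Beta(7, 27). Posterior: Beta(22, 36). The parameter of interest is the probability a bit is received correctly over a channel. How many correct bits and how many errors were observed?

Beta is conjugate to the binomial likelihood: posterior = Beta(a+s, b+f).
So s = 22 − 7 = 15 and f = 36 − 27 = 9.

15 correct bits and 9 errors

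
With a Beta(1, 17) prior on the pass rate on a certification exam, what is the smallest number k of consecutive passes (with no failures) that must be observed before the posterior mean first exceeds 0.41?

k = 11

After k passes and 0 failures the posterior is Beta(1+k, 17), with mean (1+k)/(1+17+k).
Set (1+k)/(18+k) > 0.41 and solve: k > (0.41·18 − 1)/(1 − 0.41) = 10.814.
The smallest integer exceeding 10.814 is 11.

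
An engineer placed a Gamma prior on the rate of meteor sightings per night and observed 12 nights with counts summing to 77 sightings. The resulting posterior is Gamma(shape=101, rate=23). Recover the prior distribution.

Gamma–Poisson conjugacy: posterior shape = α + Σxᵢ, posterior rate = β + n.
So α = 101 − 77 = 24 and β = 23 − 12 = 11.

Gamma(shape=24, rate=11)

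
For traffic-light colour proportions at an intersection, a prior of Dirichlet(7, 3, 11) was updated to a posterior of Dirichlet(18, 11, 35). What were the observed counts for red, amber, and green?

counts (11, 8, 24)

For a Dirichlet(α) prior with multinomial counts c, the posterior is Dirichlet(α + c) componentwise.
Counts are posterior − prior componentwise: 18−7=11, 11−3=8, 35−11=24.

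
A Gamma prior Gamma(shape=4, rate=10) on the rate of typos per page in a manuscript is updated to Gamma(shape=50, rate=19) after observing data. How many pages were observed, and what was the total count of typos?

n = 9 pages with total 46 typos

A Gamma(α, β) prior (rate parametrization) on a Poisson rate with n observations summing to S gives posterior Gamma(α+S, β+n).
Matching: Σxᵢ = 50 − 4 = 46 and n = 19 − 10 = 9.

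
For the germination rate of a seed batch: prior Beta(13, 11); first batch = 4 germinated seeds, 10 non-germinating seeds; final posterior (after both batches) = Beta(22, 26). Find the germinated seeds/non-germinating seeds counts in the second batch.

Because Beta–binomial updating is additive in the counts, the combined data contributed (α_post−α_prior, β_post−β_prior) successes and failures.
Total across both batches: 22−13=9 germinated seeds, 26−11=15 non-germinating seeds.
Subtract the first batch: 9−4=5 germinated seeds and 15−10=5 non-germinating seeds.

5 germinated seeds and 5 non-germinating seeds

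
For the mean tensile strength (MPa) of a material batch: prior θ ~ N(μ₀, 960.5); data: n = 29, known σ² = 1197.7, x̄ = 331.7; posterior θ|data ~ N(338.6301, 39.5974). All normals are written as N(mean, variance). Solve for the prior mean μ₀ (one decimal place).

μ₀ = 499.8

With known observation variance, the Normal–Normal posterior has precision τ_n = τ₀ + n/σ² and mean μ_n = (τ₀μ₀ + (n/σ²)x̄)/τ_n.
Here τ₀ = 1/960.5 = 0.001041 and τ_data = 29/1197.7 = 0.024213, so τ_n = 0.025254.
Rearranging for μ₀: μ₀ = (μ_n·τ_n − τ_data·x̄)/τ₀ = (338.6301·0.025254 − 0.024213·331.7) / 0.001041 = 0.520312/0.001041 ≈ 499.8.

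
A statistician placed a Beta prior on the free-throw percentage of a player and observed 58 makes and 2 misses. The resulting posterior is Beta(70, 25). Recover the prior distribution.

Beta(12, 23)

Beta is conjugate to the binomial likelihood: posterior = Beta(a+s, b+f).
So a = 70 − 58 = 12 and b = 25 − 2 = 23.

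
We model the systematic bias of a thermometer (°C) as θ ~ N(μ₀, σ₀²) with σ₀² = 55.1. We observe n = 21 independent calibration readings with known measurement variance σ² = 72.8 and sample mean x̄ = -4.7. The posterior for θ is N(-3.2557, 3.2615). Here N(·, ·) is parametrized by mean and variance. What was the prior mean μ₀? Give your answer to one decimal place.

μ₀ = 19.7

The posterior mean is a precision-weighted average: μ_n = (τ₀μ₀ + τ_data·x̄)/(τ₀+τ_data), with τ₀=1/σ₀² and τ_data=n/σ².
Here τ₀ = 1/55.1 = 0.018149 and τ_data = 21/72.8 = 0.288462, so τ_n = 0.306611.
Rearranging for μ₀: μ₀ = (μ_n·τ_n − τ_data·x̄)/τ₀ = (-3.2557·0.306611 − 0.288462·-4.7) / 0.018149 = 0.357538/0.018149 ≈ 19.7.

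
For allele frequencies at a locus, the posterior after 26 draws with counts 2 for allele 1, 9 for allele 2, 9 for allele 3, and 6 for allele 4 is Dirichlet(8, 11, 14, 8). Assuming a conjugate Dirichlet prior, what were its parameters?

For a Dirichlet(α) prior with multinomial counts c, the posterior is Dirichlet(α + c) componentwise.
Subtract each count from the matching posterior parameter: 8−2=6, 11−9=2, 14−9=5, 8−6=2.

Dirichlet(6, 2, 5, 2)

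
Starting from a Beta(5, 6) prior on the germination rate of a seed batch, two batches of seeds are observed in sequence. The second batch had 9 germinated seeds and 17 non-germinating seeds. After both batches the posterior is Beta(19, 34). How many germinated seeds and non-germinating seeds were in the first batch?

Sequential conjugate updates are equivalent to a single update on the pooled data, so total successes = posterior α − prior α and total failures = posterior β − prior β.
Total across both batches: 19−5=14 germinated seeds, 34−6=28 non-germinating seeds.
Subtract the second batch: 14−9=5 germinated seeds and 28−17=11 non-germinating seeds.

5 germinated seeds and 11 non-germinating seeds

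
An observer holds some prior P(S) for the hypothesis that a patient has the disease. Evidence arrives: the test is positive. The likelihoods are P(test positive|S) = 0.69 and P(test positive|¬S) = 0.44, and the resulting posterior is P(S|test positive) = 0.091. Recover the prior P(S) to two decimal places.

Bayes' rule in odds form gives O(S|E) = O(S)·[P(E|S)/P(E|¬S)], hence O(S) = O(S|E)/LR.
Posterior odds = 0.091/(1−0.091) = 0.1001. LR = 0.69/0.44 = 1.5682.
Prior odds = 0.1001/1.5682 = 0.0638, so P(S) = 0.0638/(1+0.0638) ≈ 0.06.

P(S) = 0.06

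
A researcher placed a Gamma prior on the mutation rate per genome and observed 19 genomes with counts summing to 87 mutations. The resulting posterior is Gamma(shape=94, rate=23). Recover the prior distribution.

Gamma(shape=7, rate=4)

Gamma–Poisson conjugacy: posterior shape = α + Σxᵢ, posterior rate = β + n.
So α = 94 − 87 = 7 and β = 23 − 19 = 4.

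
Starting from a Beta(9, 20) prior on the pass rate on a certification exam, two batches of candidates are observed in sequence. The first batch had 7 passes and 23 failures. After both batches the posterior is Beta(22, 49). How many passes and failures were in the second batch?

Sequential conjugate updates are equivalent to a single update on the pooled data, so total successes = posterior α − prior α and total failures = posterior β − prior β.
Total across both batches: 22−9=13 passes, 49−20=29 failures.
Subtract the first batch: 13−7=6 passes and 29−23=6 failures.

6 passes and 6 failures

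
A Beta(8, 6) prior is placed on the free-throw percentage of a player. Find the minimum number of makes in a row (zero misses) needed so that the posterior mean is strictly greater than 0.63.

After k makes and 0 misses the posterior is Beta(8+k, 6), with mean (8+k)/(8+6+k).
Set (8+k)/(14+k) > 0.63 and solve: k > (0.63·14 − 8)/(1 − 0.63) = 2.216.
The smallest integer exceeding 2.216 is 3, and checking k=3: (11)/(17) = 0.6471 > 0.63.

k = 3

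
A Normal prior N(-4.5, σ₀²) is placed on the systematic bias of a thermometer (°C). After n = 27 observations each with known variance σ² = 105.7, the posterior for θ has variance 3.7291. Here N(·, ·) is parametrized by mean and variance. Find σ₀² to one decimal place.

Posterior precision equals prior precision plus data precision: 1/σ_n² = 1/σ₀² + n/σ².
So 1/σ₀² = 1/3.7291 − 27/105.7 = 0.268161 − 0.255440 = 0.012721.
Hence σ₀² = 1/0.012721 ≈ 78.6.

σ₀² = 78.6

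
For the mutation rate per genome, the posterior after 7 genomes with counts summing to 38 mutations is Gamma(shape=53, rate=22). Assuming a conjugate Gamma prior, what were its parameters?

Gamma(shape=15, rate=15)

A Gamma(α, β) prior (rate parametrization) on a Poisson rate with n observations summing to S gives posterior Gamma(α+S, β+n).
So α = 53 − 38 = 15 and β = 22 − 7 = 15.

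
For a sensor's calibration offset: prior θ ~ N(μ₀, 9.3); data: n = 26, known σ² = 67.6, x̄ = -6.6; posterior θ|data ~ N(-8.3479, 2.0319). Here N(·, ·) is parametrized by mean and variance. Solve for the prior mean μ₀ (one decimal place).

With known observation variance, the Normal–Normal posterior has precision τ_n = τ₀ + n/σ² and mean μ_n = (τ₀μ₀ + (n/σ²)x̄)/τ_n.
Here τ₀ = 1/9.3 = 0.107527 and τ_data = 26/67.6 = 0.384615, so τ_n = 0.492142.
Rearranging for μ₀: μ₀ = (μ_n·τ_n − τ_data·x̄)/τ₀ = (-8.3479·0.492142 − 0.384615·-6.6) / 0.107527 = -1.569893/0.107527 ≈ -14.6.

μ₀ = -14.6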